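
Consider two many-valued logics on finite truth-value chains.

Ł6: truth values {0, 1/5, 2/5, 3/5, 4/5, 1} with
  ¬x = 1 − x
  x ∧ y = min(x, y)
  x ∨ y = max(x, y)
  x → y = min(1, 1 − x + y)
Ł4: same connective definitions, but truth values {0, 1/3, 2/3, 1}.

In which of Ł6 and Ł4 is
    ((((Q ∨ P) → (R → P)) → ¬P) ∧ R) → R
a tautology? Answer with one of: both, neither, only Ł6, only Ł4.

In Ł6: every assignment gives 1 — tautology.
In Ł4: every assignment gives 1 — tautology.

both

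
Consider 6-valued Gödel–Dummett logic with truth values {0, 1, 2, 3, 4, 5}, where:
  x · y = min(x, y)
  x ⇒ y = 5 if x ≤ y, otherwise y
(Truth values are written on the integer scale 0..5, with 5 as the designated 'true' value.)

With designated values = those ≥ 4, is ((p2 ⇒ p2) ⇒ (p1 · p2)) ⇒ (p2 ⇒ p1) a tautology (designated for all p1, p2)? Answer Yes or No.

Yes

At p1 = 0, p2 = 3, for instance:
p2 ⇒ p2 = 3 ⇒ 3 = 5
p1 · p2 = 0 · 3 = 0
(p2 ⇒ p2) ⇒ (p1 · p2) = 5 ⇒ 0 = 0
p2 ⇒ p1 = 3 ⇒ 0 = 0
((p2 ⇒ p2) ⇒ (p1 · p2)) ⇒ (p2 ⇒ p1) = 0 ⇒ 0 = 5
and checking the remaining 35 assignments likewise gives ≥ 4 in every case.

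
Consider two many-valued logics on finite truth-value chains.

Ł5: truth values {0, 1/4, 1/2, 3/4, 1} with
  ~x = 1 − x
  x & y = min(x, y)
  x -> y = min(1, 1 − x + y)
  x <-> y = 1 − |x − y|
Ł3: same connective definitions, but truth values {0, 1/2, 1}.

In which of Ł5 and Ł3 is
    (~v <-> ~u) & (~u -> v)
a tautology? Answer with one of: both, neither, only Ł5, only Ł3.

In Ł5: at u = 0, v = 0 the value is 0 — not a tautology.
In Ł3: at u = 0, v = 0 the value is 0 — not a tautology.

neither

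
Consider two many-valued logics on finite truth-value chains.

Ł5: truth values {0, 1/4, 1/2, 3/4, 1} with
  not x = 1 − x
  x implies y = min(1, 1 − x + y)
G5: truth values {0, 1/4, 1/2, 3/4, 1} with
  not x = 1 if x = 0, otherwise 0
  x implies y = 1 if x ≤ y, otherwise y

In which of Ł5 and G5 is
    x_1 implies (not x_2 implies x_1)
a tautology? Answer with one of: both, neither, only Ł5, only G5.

In Ł5: every assignment gives 1 — tautology.
In G5: every assignment gives 1 — tautology.

both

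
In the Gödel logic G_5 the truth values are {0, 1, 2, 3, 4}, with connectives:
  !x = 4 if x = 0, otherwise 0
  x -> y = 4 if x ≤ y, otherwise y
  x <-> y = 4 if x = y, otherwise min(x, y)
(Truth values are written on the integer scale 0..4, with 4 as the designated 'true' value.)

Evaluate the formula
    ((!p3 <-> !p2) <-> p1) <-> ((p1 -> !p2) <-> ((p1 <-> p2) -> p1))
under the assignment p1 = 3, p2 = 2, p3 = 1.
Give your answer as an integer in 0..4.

!p3 = !1 = 0
!p2 = !2 = 0
!p3 <-> !p2 = 0 <-> 0 = 4
(!p3 <-> !p2) <-> p1 = 4 <-> 3 = 3
!p2 = !2 = 0
p1 -> !p2 = 3 -> 0 = 0
p1 <-> p2 = 3 <-> 2 = 2
(p1 <-> p2) -> p1 = 2 -> 3 = 4
(p1 -> !p2) <-> ((p1 <-> p2) -> p1) = 0 <-> 4 = 0
((!p3 <-> !p2) <-> p1) <-> ((p1 -> !p2) <-> ((p1 <-> p2) -> p1)) = 3 <-> 0 = 0

0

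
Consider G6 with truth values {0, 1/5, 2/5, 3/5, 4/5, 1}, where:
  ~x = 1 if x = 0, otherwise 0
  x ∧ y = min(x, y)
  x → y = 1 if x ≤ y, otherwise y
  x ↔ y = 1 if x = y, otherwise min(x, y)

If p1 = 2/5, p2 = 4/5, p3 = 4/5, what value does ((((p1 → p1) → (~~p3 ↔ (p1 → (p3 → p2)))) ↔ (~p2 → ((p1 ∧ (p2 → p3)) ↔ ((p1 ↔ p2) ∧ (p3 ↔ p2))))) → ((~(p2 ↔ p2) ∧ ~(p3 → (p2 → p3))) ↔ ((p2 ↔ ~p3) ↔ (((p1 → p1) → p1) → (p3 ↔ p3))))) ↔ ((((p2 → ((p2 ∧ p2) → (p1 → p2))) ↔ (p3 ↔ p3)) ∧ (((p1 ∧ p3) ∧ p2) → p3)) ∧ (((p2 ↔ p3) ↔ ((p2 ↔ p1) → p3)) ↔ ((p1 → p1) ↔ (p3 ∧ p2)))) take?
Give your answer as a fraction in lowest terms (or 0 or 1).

4/5

p1 → p1 = 2/5 → 2/5 = 1
~p3 = ~4/5 = 0
~~p3 = ~0 = 1
p3 → p2 = 4/5 → 4/5 = 1
p1 → (p3 → p2) = 2/5 → 1 = 1
~~p3 ↔ (p1 → (p3 → p2)) = 1 ↔ 1 = 1
(p1 → p1) → (~~p3 ↔ (p1 → (p3 → p2))) = 1 → 1 = 1
~p2 = ~4/5 = 0
p2 → p3 = 4/5 → 4/5 = 1
p1 ∧ (p2 → p3) = 2/5 ∧ 1 = 2/5
p1 ↔ p2 = 2/5 ↔ 4/5 = 2/5
p3 ↔ p2 = 4/5 ↔ 4/5 = 1
(p1 ↔ p2) ∧ (p3 ↔ p2) = 2/5 ∧ 1 = 2/5
(p1 ∧ (p2 → p3)) ↔ ((p1 ↔ p2) ∧ (p3 ↔ p2)) = 2/5 ↔ 2/5 = 1
~p2 → ((p1 ∧ (p2 → p3)) ↔ ((p1 ↔ p2) ∧ (p3 ↔ p2))) = 0 → 1 = 1
((p1 → p1) → (~~p3 ↔ (p1 → (p3 → p2)))) ↔ (~p2 → ((p1 ∧ (p2 → p3)) ↔ ((p1 ↔ p2) ∧ (p3 ↔ p2)))) = 1 ↔ 1 = 1
p2 ↔ p2 = 4/5 ↔ 4/5 = 1
~(p2 ↔ p2) = ~1 = 0
p2 → p3 = 4/5 → 4/5 = 1
p3 → (p2 → p3) = 4/5 → 1 = 1
~(p3 → (p2 → p3)) = ~1 = 0
~(p2 ↔ p2) ∧ ~(p3 → (p2 → p3)) = 0 ∧ 0 = 0
~p3 = ~4/5 = 0
p2 ↔ ~p3 = 4/5 ↔ 0 = 0
p1 → p1 = 2/5 → 2/5 = 1
(p1 → p1) → p1 = 1 → 2/5 = 2/5
p3 ↔ p3 = 4/5 ↔ 4/5 = 1
((p1 → p1) → p1) → (p3 ↔ p3) = 2/5 → 1 = 1
(p2 ↔ ~p3) ↔ (((p1 → p1) → p1) → (p3 ↔ p3)) = 0 ↔ 1 = 0
(~(p2 ↔ p2) ∧ ~(p3 → (p2 → p3))) ↔ ((p2 ↔ ~p3) ↔ (((p1 → p1) → p1) → (p3 ↔ p3))) = 0 ↔ 0 = 1
(((p1 → p1) → (~~p3 ↔ (p1 → (p3 → p2)))) ↔ (~p2 → ((p1 ∧ (p2 → p3)) ↔ ((p1 ↔ p2) ∧ (p3 ↔ p2))))) → ((~(p2 ↔ p2) ∧ ~(p3 → (p2 → p3))) ↔ ((p2 ↔ ~p3) ↔ (((p1 → p1) → p1) → (p3 ↔ p3)))) = 1 → 1 = 1
p2 ∧ p2 = 4/5 ∧ 4/5 = 4/5
p1 → p2 = 2/5 → 4/5 = 1
(p2 ∧ p2) → (p1 → p2) = 4/5 → 1 = 1
p2 → ((p2 ∧ p2) → (p1 → p2)) = 4/5 → 1 = 1
p3 ↔ p3 = 4/5 ↔ 4/5 = 1
(p2 → ((p2 ∧ p2) → (p1 → p2))) ↔ (p3 ↔ p3) = 1 ↔ 1 = 1
p1 ∧ p3 = 2/5 ∧ 4/5 = 2/5
(p1 ∧ p3) ∧ p2 = 2/5 ∧ 4/5 = 2/5
((p1 ∧ p3) ∧ p2) → p3 = 2/5 → 4/5 = 1
((p2 → ((p2 ∧ p2) → (p1 → p2))) ↔ (p3 ↔ p3)) ∧ (((p1 ∧ p3) ∧ p2) → p3) = 1 ∧ 1 = 1
p2 ↔ p3 = 4/5 ↔ 4/5 = 1
p2 ↔ p1 = 4/5 ↔ 2/5 = 2/5
(p2 ↔ p1) → p3 = 2/5 → 4/5 = 1
(p2 ↔ p3) ↔ ((p2 ↔ p1) → p3) = 1 ↔ 1 = 1
p1 → p1 = 2/5 → 2/5 = 1
p3 ∧ p2 = 4/5 ∧ 4/5 = 4/5
(p1 → p1) ↔ (p3 ∧ p2) = 1 ↔ 4/5 = 4/5
((p2 ↔ p3) ↔ ((p2 ↔ p1) → p3)) ↔ ((p1 → p1) ↔ (p3 ∧ p2)) = 1 ↔ 4/5 = 4/5
(((p2 → ((p2 ∧ p2) → (p1 → p2))) ↔ (p3 ↔ p3)) ∧ (((p1 ∧ p3) ∧ p2) → p3)) ∧ (((p2 ↔ p3) ↔ ((p2 ↔ p1) → p3)) ↔ ((p1 → p1) ↔ (p3 ∧ p2))) = 1 ∧ 4/5 = 4/5
((((p1 → p1) → (~~p3 ↔ (p1 → (p3 → p2)))) ↔ (~p2 → ((p1 ∧ (p2 → p3)) ↔ ((p1 ↔ p2) ∧ (p3 ↔ p2))))) → ((~(p2 ↔ p2) ∧ ~(p3 → (p2 → p3))) ↔ ((p2 ↔ ~p3) ↔ (((p1 → p1) → p1) → (p3 ↔ p3))))) ↔ ((((p2 → ((p2 ∧ p2) → (p1 → p2))) ↔ (p3 ↔ p3)) ∧ (((p1 ∧ p3) ∧ p2) → p3)) ∧ (((p2 ↔ p3) ↔ ((p2 ↔ p1) → p3)) ↔ ((p1 → p1) ↔ (p3 ∧ p2)))) = 1 ↔ 4/5 = 4/5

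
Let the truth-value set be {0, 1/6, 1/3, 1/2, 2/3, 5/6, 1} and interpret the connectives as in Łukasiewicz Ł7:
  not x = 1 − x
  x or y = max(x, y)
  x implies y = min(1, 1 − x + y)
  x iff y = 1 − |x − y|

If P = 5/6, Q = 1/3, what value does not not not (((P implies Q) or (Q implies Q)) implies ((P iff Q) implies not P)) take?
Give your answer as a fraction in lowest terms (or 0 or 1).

P implies Q = 5/6 implies 1/3 = 1/2
Q implies Q = 1/3 implies 1/3 = 1
(P implies Q) or (Q implies Q) = 1/2 or 1 = 1
P iff Q = 5/6 iff 1/3 = 1/2
not P = not 5/6 = 1/6
(P iff Q) implies not P = 1/2 implies 1/6 = 2/3
((P implies Q) or (Q implies Q)) implies ((P iff Q) implies not P) = 1 implies 2/3 = 2/3
not (((P implies Q) or (Q implies Q)) implies ((P iff Q) implies not P)) = not 2/3 = 1/3
not not (((P implies Q) or (Q implies Q)) implies ((P iff Q) implies not P)) = not 1/3 = 2/3
not not not (((P implies Q) or (Q implies Q)) implies ((P iff Q) implies not P)) = not 2/3 = 1/3

1/3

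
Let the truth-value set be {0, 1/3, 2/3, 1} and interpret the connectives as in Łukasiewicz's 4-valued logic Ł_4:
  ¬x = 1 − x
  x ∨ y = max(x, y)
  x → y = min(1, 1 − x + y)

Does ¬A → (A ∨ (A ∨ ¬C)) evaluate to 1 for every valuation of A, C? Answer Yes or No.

No

Counterexample: take A = 0, C = 1/3.
¬A = ¬0 = 1
¬C = ¬1/3 = 2/3
A ∨ ¬C = 0 ∨ 2/3 = 2/3
A ∨ (A ∨ ¬C) = 0 ∨ 2/3 = 2/3
¬A → (A ∨ (A ∨ ¬C)) = 1 → 2/3 = 2/3
This gives 2/3 ≠ 1.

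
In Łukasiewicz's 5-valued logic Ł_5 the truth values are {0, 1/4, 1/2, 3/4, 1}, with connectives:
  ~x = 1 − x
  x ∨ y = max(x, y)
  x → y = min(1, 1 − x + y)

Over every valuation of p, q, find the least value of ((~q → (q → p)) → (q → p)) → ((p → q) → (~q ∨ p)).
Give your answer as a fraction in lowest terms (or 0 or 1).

1/2

Take p = 1/2, q = 1/2:
~q = ~1/2 = 1/2
q → p = 1/2 → 1/2 = 1
~q → (q → p) = 1/2 → 1 = 1
q → p = 1/2 → 1/2 = 1
(~q → (q → p)) → (q → p) = 1 → 1 = 1
p → q = 1/2 → 1/2 = 1
~q = ~1/2 = 1/2
~q ∨ p = 1/2 ∨ 1/2 = 1/2
(p → q) → (~q ∨ p) = 1 → 1/2 = 1/2
((~q → (q → p)) → (q → p)) → ((p → q) → (~q ∨ p)) = 1 → 1/2 = 1/2
No assignment yields a value below 1/2, so this is the minimum.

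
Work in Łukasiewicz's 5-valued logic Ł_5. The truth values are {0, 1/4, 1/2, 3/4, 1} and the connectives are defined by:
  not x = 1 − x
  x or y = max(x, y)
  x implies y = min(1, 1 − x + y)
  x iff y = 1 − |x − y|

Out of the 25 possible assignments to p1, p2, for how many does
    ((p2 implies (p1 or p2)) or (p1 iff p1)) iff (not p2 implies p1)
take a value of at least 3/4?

value 1: 15 assignments (counts)
value 3/4: 4 assignments (counts)
value 1/2: 3 assignments
value 1/4: 2 assignments
value 0: 1 assignment
So 19 of the 25 assignments meet the threshold.

19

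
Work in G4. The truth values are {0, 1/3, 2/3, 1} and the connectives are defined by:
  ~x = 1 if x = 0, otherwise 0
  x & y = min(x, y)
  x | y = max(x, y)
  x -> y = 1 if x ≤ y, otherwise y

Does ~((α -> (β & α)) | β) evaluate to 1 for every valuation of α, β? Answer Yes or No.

No

Counterexample: take α = 0, β = 0.
β & α = 0 & 0 = 0
α -> (β & α) = 0 -> 0 = 1
(α -> (β & α)) | β = 1 | 0 = 1
~((α -> (β & α)) | β) = ~1 = 0
This gives 0 ≠ 1.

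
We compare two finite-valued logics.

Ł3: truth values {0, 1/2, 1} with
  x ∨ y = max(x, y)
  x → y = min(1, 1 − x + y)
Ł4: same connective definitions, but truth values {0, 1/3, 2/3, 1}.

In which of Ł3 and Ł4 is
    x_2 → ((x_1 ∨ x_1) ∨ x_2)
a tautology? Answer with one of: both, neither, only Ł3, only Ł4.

both

In Ł3: every assignment gives 1 — tautology.
In Ł4: every assignment gives 1 — tautology.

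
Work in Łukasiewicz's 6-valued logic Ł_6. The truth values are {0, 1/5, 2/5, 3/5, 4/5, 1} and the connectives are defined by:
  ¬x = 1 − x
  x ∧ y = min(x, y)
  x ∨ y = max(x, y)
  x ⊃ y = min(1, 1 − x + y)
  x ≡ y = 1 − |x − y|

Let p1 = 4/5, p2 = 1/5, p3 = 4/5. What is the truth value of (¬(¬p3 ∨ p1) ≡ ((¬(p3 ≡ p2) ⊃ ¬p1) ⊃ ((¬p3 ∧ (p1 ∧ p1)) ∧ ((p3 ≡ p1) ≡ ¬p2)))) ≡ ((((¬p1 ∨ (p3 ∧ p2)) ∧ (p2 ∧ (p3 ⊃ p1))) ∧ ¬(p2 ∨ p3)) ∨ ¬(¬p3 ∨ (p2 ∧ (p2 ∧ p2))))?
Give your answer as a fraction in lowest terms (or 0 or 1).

¬p3 = ¬4/5 = 1/5
¬p3 ∨ p1 = 1/5 ∨ 4/5 = 4/5
¬(¬p3 ∨ p1) = ¬4/5 = 1/5
p3 ≡ p2 = 4/5 ≡ 1/5 = 2/5
¬(p3 ≡ p2) = ¬2/5 = 3/5
¬p1 = ¬4/5 = 1/5
¬(p3 ≡ p2) ⊃ ¬p1 = 3/5 ⊃ 1/5 = 3/5
¬p3 = ¬4/5 = 1/5
p1 ∧ p1 = 4/5 ∧ 4/5 = 4/5
¬p3 ∧ (p1 ∧ p1) = 1/5 ∧ 4/5 = 1/5
p3 ≡ p1 = 4/5 ≡ 4/5 = 1
¬p2 = ¬1/5 = 4/5
(p3 ≡ p1) ≡ ¬p2 = 1 ≡ 4/5 = 4/5
(¬p3 ∧ (p1 ∧ p1)) ∧ ((p3 ≡ p1) ≡ ¬p2) = 1/5 ∧ 4/5 = 1/5
(¬(p3 ≡ p2) ⊃ ¬p1) ⊃ ((¬p3 ∧ (p1 ∧ p1)) ∧ ((p3 ≡ p1) ≡ ¬p2)) = 3/5 ⊃ 1/5 = 3/5
¬(¬p3 ∨ p1) ≡ ((¬(p3 ≡ p2) ⊃ ¬p1) ⊃ ((¬p3 ∧ (p1 ∧ p1)) ∧ ((p3 ≡ p1) ≡ ¬p2))) = 1/5 ≡ 3/5 = 3/5
¬p1 = ¬4/5 = 1/5
p3 ∧ p2 = 4/5 ∧ 1/5 = 1/5
¬p1 ∨ (p3 ∧ p2) = 1/5 ∨ 1/5 = 1/5
p3 ⊃ p1 = 4/5 ⊃ 4/5 = 1
p2 ∧ (p3 ⊃ p1) = 1/5 ∧ 1 = 1/5
(¬p1 ∨ (p3 ∧ p2)) ∧ (p2 ∧ (p3 ⊃ p1)) = 1/5 ∧ 1/5 = 1/5
p2 ∨ p3 = 1/5 ∨ 4/5 = 4/5
¬(p2 ∨ p3) = ¬4/5 = 1/5
((¬p1 ∨ (p3 ∧ p2)) ∧ (p2 ∧ (p3 ⊃ p1))) ∧ ¬(p2 ∨ p3) = 1/5 ∧ 1/5 = 1/5
¬p3 = ¬4/5 = 1/5
p2 ∧ p2 = 1/5 ∧ 1/5 = 1/5
p2 ∧ (p2 ∧ p2) = 1/5 ∧ 1/5 = 1/5
¬p3 ∨ (p2 ∧ (p2 ∧ p2)) = 1/5 ∨ 1/5 = 1/5
¬(¬p3 ∨ (p2 ∧ (p2 ∧ p2))) = ¬1/5 = 4/5
(((¬p1 ∨ (p3 ∧ p2)) ∧ (p2 ∧ (p3 ⊃ p1))) ∧ ¬(p2 ∨ p3)) ∨ ¬(¬p3 ∨ (p2 ∧ (p2 ∧ p2))) = 1/5 ∨ 4/5 = 4/5
(¬(¬p3 ∨ p1) ≡ ((¬(p3 ≡ p2) ⊃ ¬p1) ⊃ ((¬p3 ∧ (p1 ∧ p1)) ∧ ((p3 ≡ p1) ≡ ¬p2)))) ≡ ((((¬p1 ∨ (p3 ∧ p2)) ∧ (p2 ∧ (p3 ⊃ p1))) ∧ ¬(p2 ∨ p3)) ∨ ¬(¬p3 ∨ (p2 ∧ (p2 ∧ p2)))) = 3/5 ≡ 4/5 = 4/5

4/5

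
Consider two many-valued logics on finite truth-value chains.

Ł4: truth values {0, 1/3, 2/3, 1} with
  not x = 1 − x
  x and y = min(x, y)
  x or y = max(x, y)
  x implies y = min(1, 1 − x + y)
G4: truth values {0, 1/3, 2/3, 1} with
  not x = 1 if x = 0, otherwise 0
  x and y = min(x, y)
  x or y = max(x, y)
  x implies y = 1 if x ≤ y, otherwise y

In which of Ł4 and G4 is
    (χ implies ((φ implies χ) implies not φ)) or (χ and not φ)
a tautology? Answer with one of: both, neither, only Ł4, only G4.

neither

In Ł4: at φ = 1/3, χ = 1 the value is 2/3 — not a tautology.
In G4: at φ = 1/3, χ = 1/3 the value is 0 — not a tautology.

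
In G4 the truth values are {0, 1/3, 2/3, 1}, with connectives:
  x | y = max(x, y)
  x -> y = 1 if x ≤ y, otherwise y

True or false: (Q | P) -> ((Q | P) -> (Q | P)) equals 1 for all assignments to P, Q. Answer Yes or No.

Yes

P = 0, Q = 0 ↦ 1
P = 0, Q = 1/3 ↦ 1
P = 0, Q = 2/3 ↦ 1
P = 0, Q = 1 ↦ 1
P = 1/3, Q = 0 ↦ 1
P = 1/3, Q = 1/3 ↦ 1
P = 1/3, Q = 2/3 ↦ 1
P = 1/3, Q = 1 ↦ 1
P = 2/3, Q = 0 ↦ 1
P = 2/3, Q = 1/3 ↦ 1
P = 2/3, Q = 2/3 ↦ 1
P = 2/3, Q = 1 ↦ 1
P = 1, Q = 0 ↦ 1
P = 1, Q = 1/3 ↦ 1
P = 1, Q = 2/3 ↦ 1
P = 1, Q = 1 ↦ 1
Every assignment gives a value ≥ 1.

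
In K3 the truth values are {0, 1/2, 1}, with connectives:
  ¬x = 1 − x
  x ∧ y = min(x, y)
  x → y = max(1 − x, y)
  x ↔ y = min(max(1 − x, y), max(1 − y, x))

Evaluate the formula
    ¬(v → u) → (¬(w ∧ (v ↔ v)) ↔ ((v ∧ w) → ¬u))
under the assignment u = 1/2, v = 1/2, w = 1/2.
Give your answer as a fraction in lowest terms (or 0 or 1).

1/2

v → u = 1/2 → 1/2 = 1/2
¬(v → u) = ¬1/2 = 1/2
v ↔ v = 1/2 ↔ 1/2 = 1/2
w ∧ (v ↔ v) = 1/2 ∧ 1/2 = 1/2
¬(w ∧ (v ↔ v)) = ¬1/2 = 1/2
v ∧ w = 1/2 ∧ 1/2 = 1/2
¬u = ¬1/2 = 1/2
(v ∧ w) → ¬u = 1/2 → 1/2 = 1/2
¬(w ∧ (v ↔ v)) ↔ ((v ∧ w) → ¬u) = 1/2 ↔ 1/2 = 1/2
¬(v → u) → (¬(w ∧ (v ↔ v)) ↔ ((v ∧ w) → ¬u)) = 1/2 → 1/2 = 1/2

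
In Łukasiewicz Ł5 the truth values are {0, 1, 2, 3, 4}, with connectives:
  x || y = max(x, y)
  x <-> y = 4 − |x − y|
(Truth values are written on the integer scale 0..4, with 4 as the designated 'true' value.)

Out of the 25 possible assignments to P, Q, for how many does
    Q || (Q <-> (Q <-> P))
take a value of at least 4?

value 4: 11 assignments (counts)
value 3: 7 assignments
value 2: 4 assignments
value 1: 2 assignments
value 0: 1 assignment
So 11 of the 25 assignments meet the threshold.

11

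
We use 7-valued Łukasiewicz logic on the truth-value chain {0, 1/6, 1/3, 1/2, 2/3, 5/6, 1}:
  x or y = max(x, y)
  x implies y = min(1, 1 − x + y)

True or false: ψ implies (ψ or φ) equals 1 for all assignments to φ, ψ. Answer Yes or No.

At φ = 0, ψ = 2/3, for instance:
ψ or φ = 2/3 or 0 = 2/3
ψ implies (ψ or φ) = 2/3 implies 2/3 = 1
and checking the remaining 48 assignments likewise gives ≥ 1 in every case.

Yes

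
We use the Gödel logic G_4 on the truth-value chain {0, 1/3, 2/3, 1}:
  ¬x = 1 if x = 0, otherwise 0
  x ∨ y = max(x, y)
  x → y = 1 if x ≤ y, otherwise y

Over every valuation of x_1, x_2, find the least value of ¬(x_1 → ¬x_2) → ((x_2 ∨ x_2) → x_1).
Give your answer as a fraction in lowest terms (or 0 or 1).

Take x_1 = 1/3, x_2 = 2/3:
¬x_2 = ¬2/3 = 0
x_1 → ¬x_2 = 1/3 → 0 = 0
¬(x_1 → ¬x_2) = ¬0 = 1
x_2 ∨ x_2 = 2/3 ∨ 2/3 = 2/3
(x_2 ∨ x_2) → x_1 = 2/3 → 1/3 = 1/3
¬(x_1 → ¬x_2) → ((x_2 ∨ x_2) → x_1) = 1 → 1/3 = 1/3
No assignment yields a value below 1/3, so this is the minimum.

1/3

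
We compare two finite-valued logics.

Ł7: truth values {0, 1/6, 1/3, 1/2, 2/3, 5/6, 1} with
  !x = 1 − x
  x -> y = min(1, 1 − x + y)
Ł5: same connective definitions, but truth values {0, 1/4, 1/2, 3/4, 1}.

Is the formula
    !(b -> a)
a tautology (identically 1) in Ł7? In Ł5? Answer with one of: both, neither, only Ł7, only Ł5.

In Ł7: at a = 0, b = 0 the value is 0 — not a tautology.
In Ł5: at a = 0, b = 0 the value is 0 — not a tautology.

neither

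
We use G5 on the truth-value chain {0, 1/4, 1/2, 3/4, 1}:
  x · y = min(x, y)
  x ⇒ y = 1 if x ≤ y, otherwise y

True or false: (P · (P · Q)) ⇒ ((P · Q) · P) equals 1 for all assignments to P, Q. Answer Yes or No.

At P = 1/2, Q = 1, for instance:
P · Q = 1/2 · 1 = 1/2
P · (P · Q) = 1/2 · 1/2 = 1/2
(P · Q) · P = 1/2 · 1/2 = 1/2
(P · (P · Q)) ⇒ ((P · Q) · P) = 1/2 ⇒ 1/2 = 1
and checking the remaining 24 assignments likewise gives ≥ 1 in every case.

Yes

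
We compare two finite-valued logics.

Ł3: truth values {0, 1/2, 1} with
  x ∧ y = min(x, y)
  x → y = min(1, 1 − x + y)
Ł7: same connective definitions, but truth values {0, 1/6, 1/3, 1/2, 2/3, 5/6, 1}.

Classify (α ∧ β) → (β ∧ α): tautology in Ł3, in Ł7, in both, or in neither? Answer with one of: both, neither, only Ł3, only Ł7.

both

In Ł3: every assignment gives 1 — tautology.
In Ł7: every assignment gives 1 — tautology.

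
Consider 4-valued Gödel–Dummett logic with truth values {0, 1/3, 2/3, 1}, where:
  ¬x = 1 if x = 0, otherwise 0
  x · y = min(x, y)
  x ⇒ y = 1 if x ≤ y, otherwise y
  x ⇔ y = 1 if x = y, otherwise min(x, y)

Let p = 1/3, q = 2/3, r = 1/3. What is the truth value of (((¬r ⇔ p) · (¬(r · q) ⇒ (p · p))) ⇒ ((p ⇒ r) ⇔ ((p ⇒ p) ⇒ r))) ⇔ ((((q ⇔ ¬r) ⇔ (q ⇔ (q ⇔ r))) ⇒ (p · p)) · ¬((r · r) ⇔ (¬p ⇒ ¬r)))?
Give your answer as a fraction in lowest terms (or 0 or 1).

¬r = ¬1/3 = 0
¬r ⇔ p = 0 ⇔ 1/3 = 0
r · q = 1/3 · 2/3 = 1/3
¬(r · q) = ¬1/3 = 0
p · p = 1/3 · 1/3 = 1/3
¬(r · q) ⇒ (p · p) = 0 ⇒ 1/3 = 1
(¬r ⇔ p) · (¬(r · q) ⇒ (p · p)) = 0 · 1 = 0
p ⇒ r = 1/3 ⇒ 1/3 = 1
p ⇒ p = 1/3 ⇒ 1/3 = 1
(p ⇒ p) ⇒ r = 1 ⇒ 1/3 = 1/3
(p ⇒ r) ⇔ ((p ⇒ p) ⇒ r) = 1 ⇔ 1/3 = 1/3
((¬r ⇔ p) · (¬(r · q) ⇒ (p · p))) ⇒ ((p ⇒ r) ⇔ ((p ⇒ p) ⇒ r)) = 0 ⇒ 1/3 = 1
¬r = ¬1/3 = 0
q ⇔ ¬r = 2/3 ⇔ 0 = 0
q ⇔ r = 2/3 ⇔ 1/3 = 1/3
q ⇔ (q ⇔ r) = 2/3 ⇔ 1/3 = 1/3
(q ⇔ ¬r) ⇔ (q ⇔ (q ⇔ r)) = 0 ⇔ 1/3 = 0
p · p = 1/3 · 1/3 = 1/3
((q ⇔ ¬r) ⇔ (q ⇔ (q ⇔ r))) ⇒ (p · p) = 0 ⇒ 1/3 = 1
r · r = 1/3 · 1/3 = 1/3
¬p = ¬1/3 = 0
¬r = ¬1/3 = 0
¬p ⇒ ¬r = 0 ⇒ 0 = 1
(r · r) ⇔ (¬p ⇒ ¬r) = 1/3 ⇔ 1 = 1/3
¬((r · r) ⇔ (¬p ⇒ ¬r)) = ¬1/3 = 0
(((q ⇔ ¬r) ⇔ (q ⇔ (q ⇔ r))) ⇒ (p · p)) · ¬((r · r) ⇔ (¬p ⇒ ¬r)) = 1 · 0 = 0
(((¬r ⇔ p) · (¬(r · q) ⇒ (p · p))) ⇒ ((p ⇒ r) ⇔ ((p ⇒ p) ⇒ r))) ⇔ ((((q ⇔ ¬r) ⇔ (q ⇔ (q ⇔ r))) ⇒ (p · p)) · ¬((r · r) ⇔ (¬p ⇒ ¬r))) = 1 ⇔ 0 = 0

0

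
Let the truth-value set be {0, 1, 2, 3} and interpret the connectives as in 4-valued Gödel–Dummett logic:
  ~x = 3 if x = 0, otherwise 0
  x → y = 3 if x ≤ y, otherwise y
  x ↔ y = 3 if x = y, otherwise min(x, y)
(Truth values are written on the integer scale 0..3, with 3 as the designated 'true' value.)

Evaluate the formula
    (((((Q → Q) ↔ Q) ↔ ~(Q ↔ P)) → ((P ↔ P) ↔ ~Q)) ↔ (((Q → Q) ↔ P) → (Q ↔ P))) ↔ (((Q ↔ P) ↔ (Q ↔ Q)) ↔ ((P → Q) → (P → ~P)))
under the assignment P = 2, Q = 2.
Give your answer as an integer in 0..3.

0

Q → Q = 2 → 2 = 3
(Q → Q) ↔ Q = 3 ↔ 2 = 2
Q ↔ P = 2 ↔ 2 = 3
~(Q ↔ P) = ~3 = 0
((Q → Q) ↔ Q) ↔ ~(Q ↔ P) = 2 ↔ 0 = 0
P ↔ P = 2 ↔ 2 = 3
~Q = ~2 = 0
(P ↔ P) ↔ ~Q = 3 ↔ 0 = 0
(((Q → Q) ↔ Q) ↔ ~(Q ↔ P)) → ((P ↔ P) ↔ ~Q) = 0 → 0 = 3
Q → Q = 2 → 2 = 3
(Q → Q) ↔ P = 3 ↔ 2 = 2
Q ↔ P = 2 ↔ 2 = 3
((Q → Q) ↔ P) → (Q ↔ P) = 2 → 3 = 3
((((Q → Q) ↔ Q) ↔ ~(Q ↔ P)) → ((P ↔ P) ↔ ~Q)) ↔ (((Q → Q) ↔ P) → (Q ↔ P)) = 3 ↔ 3 = 3
Q ↔ P = 2 ↔ 2 = 3
Q ↔ Q = 2 ↔ 2 = 3
(Q ↔ P) ↔ (Q ↔ Q) = 3 ↔ 3 = 3
P → Q = 2 → 2 = 3
~P = ~2 = 0
P → ~P = 2 → 0 = 0
(P → Q) → (P → ~P) = 3 → 0 = 0
((Q ↔ P) ↔ (Q ↔ Q)) ↔ ((P → Q) → (P → ~P)) = 3 ↔ 0 = 0
(((((Q → Q) ↔ Q) ↔ ~(Q ↔ P)) → ((P ↔ P) ↔ ~Q)) ↔ (((Q → Q) ↔ P) → (Q ↔ P))) ↔ (((Q ↔ P) ↔ (Q ↔ Q)) ↔ ((P → Q) → (P → ~P))) = 3 ↔ 0 = 0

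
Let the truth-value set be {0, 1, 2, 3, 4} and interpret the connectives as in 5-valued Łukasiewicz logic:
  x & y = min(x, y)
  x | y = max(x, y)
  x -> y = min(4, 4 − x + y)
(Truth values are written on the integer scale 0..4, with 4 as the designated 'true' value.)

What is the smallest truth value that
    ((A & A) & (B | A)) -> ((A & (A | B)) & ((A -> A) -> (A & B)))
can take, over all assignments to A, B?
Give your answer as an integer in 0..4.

0

Take A = 4, B = 0:
A & A = 4 & 4 = 4
B | A = 0 | 4 = 4
(A & A) & (B | A) = 4 & 4 = 4
A | B = 4 | 0 = 4
A & (A | B) = 4 & 4 = 4
A -> A = 4 -> 4 = 4
A & B = 4 & 0 = 0
(A -> A) -> (A & B) = 4 -> 0 = 0
(A & (A | B)) & ((A -> A) -> (A & B)) = 4 & 0 = 0
((A & A) & (B | A)) -> ((A & (A | B)) & ((A -> A) -> (A & B))) = 4 -> 0 = 0
No assignment yields a value below 0, so this is the minimum.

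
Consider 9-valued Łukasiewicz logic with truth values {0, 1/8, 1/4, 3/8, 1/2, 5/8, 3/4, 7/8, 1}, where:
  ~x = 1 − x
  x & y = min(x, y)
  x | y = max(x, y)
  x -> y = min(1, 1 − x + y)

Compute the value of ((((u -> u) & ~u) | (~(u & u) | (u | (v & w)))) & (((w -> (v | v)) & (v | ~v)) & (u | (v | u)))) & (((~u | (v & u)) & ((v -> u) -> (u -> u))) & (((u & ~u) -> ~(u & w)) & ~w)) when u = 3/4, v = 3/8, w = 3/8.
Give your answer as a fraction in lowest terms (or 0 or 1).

u -> u = 3/4 -> 3/4 = 1
~u = ~3/4 = 1/4
(u -> u) & ~u = 1 & 1/4 = 1/4
u & u = 3/4 & 3/4 = 3/4
~(u & u) = ~3/4 = 1/4
v & w = 3/8 & 3/8 = 3/8
u | (v & w) = 3/4 | 3/8 = 3/4
~(u & u) | (u | (v & w)) = 1/4 | 3/4 = 3/4
((u -> u) & ~u) | (~(u & u) | (u | (v & w))) = 1/4 | 3/4 = 3/4
v | v = 3/8 | 3/8 = 3/8
w -> (v | v) = 3/8 -> 3/8 = 1
~v = ~3/8 = 5/8
v | ~v = 3/8 | 5/8 = 5/8
(w -> (v | v)) & (v | ~v) = 1 & 5/8 = 5/8
v | u = 3/8 | 3/4 = 3/4
u | (v | u) = 3/4 | 3/4 = 3/4
((w -> (v | v)) & (v | ~v)) & (u | (v | u)) = 5/8 & 3/4 = 5/8
(((u -> u) & ~u) | (~(u & u) | (u | (v & w)))) & (((w -> (v | v)) & (v | ~v)) & (u | (v | u))) = 3/4 & 5/8 = 5/8
~u = ~3/4 = 1/4
v & u = 3/8 & 3/4 = 3/8
~u | (v & u) = 1/4 | 3/8 = 3/8
v -> u = 3/8 -> 3/4 = 1
u -> u = 3/4 -> 3/4 = 1
(v -> u) -> (u -> u) = 1 -> 1 = 1
(~u | (v & u)) & ((v -> u) -> (u -> u)) = 3/8 & 1 = 3/8
~u = ~3/4 = 1/4
u & ~u = 3/4 & 1/4 = 1/4
u & w = 3/4 & 3/8 = 3/8
~(u & w) = ~3/8 = 5/8
(u & ~u) -> ~(u & w) = 1/4 -> 5/8 = 1
~w = ~3/8 = 5/8
((u & ~u) -> ~(u & w)) & ~w = 1 & 5/8 = 5/8
((~u | (v & u)) & ((v -> u) -> (u -> u))) & (((u & ~u) -> ~(u & w)) & ~w) = 3/8 & 5/8 = 3/8
((((u -> u) & ~u) | (~(u & u) | (u | (v & w)))) & (((w -> (v | v)) & (v | ~v)) & (u | (v | u)))) & (((~u | (v & u)) & ((v -> u) -> (u -> u))) & (((u & ~u) -> ~(u & w)) & ~w)) = 5/8 & 3/8 = 3/8

3/8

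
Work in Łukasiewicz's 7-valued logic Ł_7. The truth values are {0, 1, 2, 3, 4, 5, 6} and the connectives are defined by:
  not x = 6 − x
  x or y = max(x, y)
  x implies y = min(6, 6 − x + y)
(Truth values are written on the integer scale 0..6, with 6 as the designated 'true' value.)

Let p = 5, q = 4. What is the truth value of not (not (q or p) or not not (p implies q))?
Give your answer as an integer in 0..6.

1

q or p = 4 or 5 = 5
not (q or p) = not 5 = 1
p implies q = 5 implies 4 = 5
not (p implies q) = not 5 = 1
not not (p implies q) = not 1 = 5
not (q or p) or not not (p implies q) = 1 or 5 = 5
not (not (q or p) or not not (p implies q)) = not 5 = 1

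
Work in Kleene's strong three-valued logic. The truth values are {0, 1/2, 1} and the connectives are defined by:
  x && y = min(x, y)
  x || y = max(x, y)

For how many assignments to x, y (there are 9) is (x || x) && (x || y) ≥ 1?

3

x = 0, y = 0 ↦ 0  <
x = 0, y = 1/2 ↦ 0  <
x = 0, y = 1 ↦ 0  <
x = 1/2, y = 0 ↦ 1/2  <
x = 1/2, y = 1/2 ↦ 1/2  <
x = 1/2, y = 1 ↦ 1/2  <
x = 1, y = 0 ↦ 1  ≥
x = 1, y = 1/2 ↦ 1  ≥
x = 1, y = 1 ↦ 1  ≥
So 3 of the 9 assignments meet the threshold.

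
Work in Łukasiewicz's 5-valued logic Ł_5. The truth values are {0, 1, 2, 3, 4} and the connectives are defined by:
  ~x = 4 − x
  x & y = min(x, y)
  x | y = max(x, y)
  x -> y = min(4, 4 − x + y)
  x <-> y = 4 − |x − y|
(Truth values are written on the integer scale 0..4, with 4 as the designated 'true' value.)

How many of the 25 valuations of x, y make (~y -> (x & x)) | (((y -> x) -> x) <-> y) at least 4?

value 4: 21 assignments (counts)
value 3: 3 assignments
value 2: 1 assignment
So 21 of the 25 assignments meet the threshold.

21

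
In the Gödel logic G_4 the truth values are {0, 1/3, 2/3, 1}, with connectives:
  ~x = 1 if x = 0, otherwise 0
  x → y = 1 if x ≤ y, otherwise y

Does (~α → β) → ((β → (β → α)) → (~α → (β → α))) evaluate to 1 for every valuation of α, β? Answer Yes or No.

α = 0, β = 0 ↦ 1
α = 0, β = 1/3 ↦ 1
α = 0, β = 2/3 ↦ 1
α = 0, β = 1 ↦ 1
α = 1/3, β = 0 ↦ 1
α = 1/3, β = 1/3 ↦ 1
α = 1/3, β = 2/3 ↦ 1
α = 1/3, β = 1 ↦ 1
α = 2/3, β = 0 ↦ 1
α = 2/3, β = 1/3 ↦ 1
α = 2/3, β = 2/3 ↦ 1
α = 2/3, β = 1 ↦ 1
α = 1, β = 0 ↦ 1
α = 1, β = 1/3 ↦ 1
α = 1, β = 2/3 ↦ 1
α = 1, β = 1 ↦ 1
Every assignment gives a value ≥ 1.

Yes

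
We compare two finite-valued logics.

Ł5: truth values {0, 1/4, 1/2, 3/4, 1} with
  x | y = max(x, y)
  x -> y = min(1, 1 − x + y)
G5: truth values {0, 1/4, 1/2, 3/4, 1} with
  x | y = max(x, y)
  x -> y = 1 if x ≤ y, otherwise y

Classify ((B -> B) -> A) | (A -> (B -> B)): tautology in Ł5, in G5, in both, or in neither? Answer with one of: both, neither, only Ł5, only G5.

both

In Ł5: every assignment gives 1 — tautology.
In G5: every assignment gives 1 — tautology.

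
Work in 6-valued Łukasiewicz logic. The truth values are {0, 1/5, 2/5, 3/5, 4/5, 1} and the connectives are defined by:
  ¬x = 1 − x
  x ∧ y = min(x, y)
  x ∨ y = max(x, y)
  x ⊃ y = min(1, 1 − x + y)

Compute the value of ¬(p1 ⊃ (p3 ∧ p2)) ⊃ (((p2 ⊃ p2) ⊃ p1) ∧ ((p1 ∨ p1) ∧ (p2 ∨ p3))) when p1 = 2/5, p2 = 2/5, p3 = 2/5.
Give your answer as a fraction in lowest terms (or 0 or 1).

p3 ∧ p2 = 2/5 ∧ 2/5 = 2/5
p1 ⊃ (p3 ∧ p2) = 2/5 ⊃ 2/5 = 1
¬(p1 ⊃ (p3 ∧ p2)) = ¬1 = 0
p2 ⊃ p2 = 2/5 ⊃ 2/5 = 1
(p2 ⊃ p2) ⊃ p1 = 1 ⊃ 2/5 = 2/5
p1 ∨ p1 = 2/5 ∨ 2/5 = 2/5
p2 ∨ p3 = 2/5 ∨ 2/5 = 2/5
(p1 ∨ p1) ∧ (p2 ∨ p3) = 2/5 ∧ 2/5 = 2/5
((p2 ⊃ p2) ⊃ p1) ∧ ((p1 ∨ p1) ∧ (p2 ∨ p3)) = 2/5 ∧ 2/5 = 2/5
¬(p1 ⊃ (p3 ∧ p2)) ⊃ (((p2 ⊃ p2) ⊃ p1) ∧ ((p1 ∨ p1) ∧ (p2 ∨ p3))) = 0 ⊃ 2/5 = 1

1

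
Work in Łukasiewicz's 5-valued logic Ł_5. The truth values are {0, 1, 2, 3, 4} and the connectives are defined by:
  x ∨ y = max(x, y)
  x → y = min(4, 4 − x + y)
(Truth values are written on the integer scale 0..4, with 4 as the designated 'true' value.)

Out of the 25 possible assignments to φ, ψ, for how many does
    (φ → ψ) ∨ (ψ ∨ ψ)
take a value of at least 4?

15

value 4: 15 assignments (counts)
value 3: 4 assignments
value 2: 3 assignments
value 1: 2 assignments
value 0: 1 assignment
So 15 of the 25 assignments meet the threshold.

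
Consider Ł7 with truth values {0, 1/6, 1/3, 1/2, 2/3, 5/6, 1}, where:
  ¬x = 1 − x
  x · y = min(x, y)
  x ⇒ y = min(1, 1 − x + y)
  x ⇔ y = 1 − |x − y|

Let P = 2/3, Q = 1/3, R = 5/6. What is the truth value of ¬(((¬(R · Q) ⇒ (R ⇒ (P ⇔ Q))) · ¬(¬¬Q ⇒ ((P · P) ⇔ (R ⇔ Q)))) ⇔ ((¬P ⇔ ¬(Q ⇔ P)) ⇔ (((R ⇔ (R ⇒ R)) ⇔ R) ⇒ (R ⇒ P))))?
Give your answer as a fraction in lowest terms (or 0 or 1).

R · Q = 5/6 · 1/3 = 1/3
¬(R · Q) = ¬1/3 = 2/3
P ⇔ Q = 2/3 ⇔ 1/3 = 2/3
R ⇒ (P ⇔ Q) = 5/6 ⇒ 2/3 = 5/6
¬(R · Q) ⇒ (R ⇒ (P ⇔ Q)) = 2/3 ⇒ 5/6 = 1
¬Q = ¬1/3 = 2/3
¬¬Q = ¬2/3 = 1/3
P · P = 2/3 · 2/3 = 2/3
R ⇔ Q = 5/6 ⇔ 1/3 = 1/2
(P · P) ⇔ (R ⇔ Q) = 2/3 ⇔ 1/2 = 5/6
¬¬Q ⇒ ((P · P) ⇔ (R ⇔ Q)) = 1/3 ⇒ 5/6 = 1
¬(¬¬Q ⇒ ((P · P) ⇔ (R ⇔ Q))) = ¬1 = 0
(¬(R · Q) ⇒ (R ⇒ (P ⇔ Q))) · ¬(¬¬Q ⇒ ((P · P) ⇔ (R ⇔ Q))) = 1 · 0 = 0
¬P = ¬2/3 = 1/3
Q ⇔ P = 1/3 ⇔ 2/3 = 2/3
¬(Q ⇔ P) = ¬2/3 = 1/3
¬P ⇔ ¬(Q ⇔ P) = 1/3 ⇔ 1/3 = 1
R ⇒ R = 5/6 ⇒ 5/6 = 1
R ⇔ (R ⇒ R) = 5/6 ⇔ 1 = 5/6
(R ⇔ (R ⇒ R)) ⇔ R = 5/6 ⇔ 5/6 = 1
R ⇒ P = 5/6 ⇒ 2/3 = 5/6
((R ⇔ (R ⇒ R)) ⇔ R) ⇒ (R ⇒ P) = 1 ⇒ 5/6 = 5/6
(¬P ⇔ ¬(Q ⇔ P)) ⇔ (((R ⇔ (R ⇒ R)) ⇔ R) ⇒ (R ⇒ P)) = 1 ⇔ 5/6 = 5/6
((¬(R · Q) ⇒ (R ⇒ (P ⇔ Q))) · ¬(¬¬Q ⇒ ((P · P) ⇔ (R ⇔ Q)))) ⇔ ((¬P ⇔ ¬(Q ⇔ P)) ⇔ (((R ⇔ (R ⇒ R)) ⇔ R) ⇒ (R ⇒ P))) = 0 ⇔ 5/6 = 1/6
¬(((¬(R · Q) ⇒ (R ⇒ (P ⇔ Q))) · ¬(¬¬Q ⇒ ((P · P) ⇔ (R ⇔ Q)))) ⇔ ((¬P ⇔ ¬(Q ⇔ P)) ⇔ (((R ⇔ (R ⇒ R)) ⇔ R) ⇒ (R ⇒ P)))) = ¬1/6 = 5/6

5/6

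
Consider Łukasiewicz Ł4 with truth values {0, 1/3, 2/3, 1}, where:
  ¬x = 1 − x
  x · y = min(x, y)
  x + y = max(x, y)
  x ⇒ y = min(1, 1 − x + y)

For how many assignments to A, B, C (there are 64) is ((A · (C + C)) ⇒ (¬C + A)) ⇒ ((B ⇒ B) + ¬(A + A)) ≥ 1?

value 1: 64 assignments (counts)
So 64 of the 64 assignments meet the threshold.

64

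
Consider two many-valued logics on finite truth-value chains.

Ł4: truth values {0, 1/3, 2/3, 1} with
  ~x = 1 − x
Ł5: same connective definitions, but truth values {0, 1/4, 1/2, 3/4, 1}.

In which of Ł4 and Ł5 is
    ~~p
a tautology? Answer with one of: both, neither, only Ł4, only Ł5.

In Ł4: at p = 0 the value is 0 — not a tautology.
In Ł5: at p = 0 the value is 0 — not a tautology.

neither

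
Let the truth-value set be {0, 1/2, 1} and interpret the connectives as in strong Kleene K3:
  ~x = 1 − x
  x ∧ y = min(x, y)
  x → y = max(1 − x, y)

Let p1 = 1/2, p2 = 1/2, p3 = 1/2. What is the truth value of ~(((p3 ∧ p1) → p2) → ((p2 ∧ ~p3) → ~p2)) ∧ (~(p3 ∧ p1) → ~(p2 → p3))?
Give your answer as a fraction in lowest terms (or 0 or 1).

p3 ∧ p1 = 1/2 ∧ 1/2 = 1/2
(p3 ∧ p1) → p2 = 1/2 → 1/2 = 1/2
~p3 = ~1/2 = 1/2
p2 ∧ ~p3 = 1/2 ∧ 1/2 = 1/2
~p2 = ~1/2 = 1/2
(p2 ∧ ~p3) → ~p2 = 1/2 → 1/2 = 1/2
((p3 ∧ p1) → p2) → ((p2 ∧ ~p3) → ~p2) = 1/2 → 1/2 = 1/2
~(((p3 ∧ p1) → p2) → ((p2 ∧ ~p3) → ~p2)) = ~1/2 = 1/2
p3 ∧ p1 = 1/2 ∧ 1/2 = 1/2
~(p3 ∧ p1) = ~1/2 = 1/2
p2 → p3 = 1/2 → 1/2 = 1/2
~(p2 → p3) = ~1/2 = 1/2
~(p3 ∧ p1) → ~(p2 → p3) = 1/2 → 1/2 = 1/2
~(((p3 ∧ p1) → p2) → ((p2 ∧ ~p3) → ~p2)) ∧ (~(p3 ∧ p1) → ~(p2 → p3)) = 1/2 ∧ 1/2 = 1/2

1/2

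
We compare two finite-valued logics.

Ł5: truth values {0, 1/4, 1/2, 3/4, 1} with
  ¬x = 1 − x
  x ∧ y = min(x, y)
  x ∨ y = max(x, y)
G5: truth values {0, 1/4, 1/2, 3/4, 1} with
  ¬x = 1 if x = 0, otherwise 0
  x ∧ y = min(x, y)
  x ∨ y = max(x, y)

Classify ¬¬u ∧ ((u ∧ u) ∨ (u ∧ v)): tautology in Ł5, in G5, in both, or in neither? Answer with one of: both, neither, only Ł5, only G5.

In Ł5: at u = 0, v = 0 the value is 0 — not a tautology.
In G5: at u = 0, v = 0 the value is 0 — not a tautology.

neither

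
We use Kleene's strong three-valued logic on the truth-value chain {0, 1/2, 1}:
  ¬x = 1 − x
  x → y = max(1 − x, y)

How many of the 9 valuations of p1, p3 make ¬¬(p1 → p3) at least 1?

p1 = 0, p3 = 0 ↦ 1  ≥
p1 = 0, p3 = 1/2 ↦ 1  ≥
p1 = 0, p3 = 1 ↦ 1  ≥
p1 = 1/2, p3 = 0 ↦ 1/2  <
p1 = 1/2, p3 = 1/2 ↦ 1/2  <
p1 = 1/2, p3 = 1 ↦ 1  ≥
p1 = 1, p3 = 0 ↦ 0  <
p1 = 1, p3 = 1/2 ↦ 1/2  <
p1 = 1, p3 = 1 ↦ 1  ≥
So 5 of the 9 assignments meet the threshold.

5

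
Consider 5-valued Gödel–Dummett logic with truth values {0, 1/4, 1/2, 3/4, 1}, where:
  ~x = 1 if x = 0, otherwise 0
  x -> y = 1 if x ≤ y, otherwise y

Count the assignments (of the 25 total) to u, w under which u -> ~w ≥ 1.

value 1: 9 assignments (counts)
value 0: 16 assignments
So 9 of the 25 assignments meet the threshold.

9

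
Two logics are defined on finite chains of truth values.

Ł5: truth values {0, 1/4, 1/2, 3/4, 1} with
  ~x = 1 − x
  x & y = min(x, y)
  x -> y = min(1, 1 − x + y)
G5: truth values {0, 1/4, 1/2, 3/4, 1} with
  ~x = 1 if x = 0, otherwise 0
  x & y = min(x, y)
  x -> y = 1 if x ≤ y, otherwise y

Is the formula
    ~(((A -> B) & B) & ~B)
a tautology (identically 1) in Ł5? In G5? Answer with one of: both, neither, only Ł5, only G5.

In Ł5: at A = 0, B = 1/4 the value is 3/4 — not a tautology.
In G5: every assignment gives 1 — tautology.

only G5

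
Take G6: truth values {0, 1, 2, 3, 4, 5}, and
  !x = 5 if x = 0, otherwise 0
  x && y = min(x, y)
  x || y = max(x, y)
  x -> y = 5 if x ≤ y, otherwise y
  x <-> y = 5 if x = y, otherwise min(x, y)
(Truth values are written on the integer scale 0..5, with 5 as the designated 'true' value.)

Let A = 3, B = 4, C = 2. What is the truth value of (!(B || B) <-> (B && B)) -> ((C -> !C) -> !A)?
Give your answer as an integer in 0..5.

5

B || B = 4 || 4 = 4
!(B || B) = !4 = 0
B && B = 4 && 4 = 4
!(B || B) <-> (B && B) = 0 <-> 4 = 0
!C = !2 = 0
C -> !C = 2 -> 0 = 0
!A = !3 = 0
(C -> !C) -> !A = 0 -> 0 = 5
(!(B || B) <-> (B && B)) -> ((C -> !C) -> !A) = 0 -> 5 = 5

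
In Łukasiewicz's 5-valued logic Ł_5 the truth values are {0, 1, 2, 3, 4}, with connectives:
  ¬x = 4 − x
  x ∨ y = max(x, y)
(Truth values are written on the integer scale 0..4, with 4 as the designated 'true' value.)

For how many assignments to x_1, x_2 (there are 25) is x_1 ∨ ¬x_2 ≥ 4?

9

value 4: 9 assignments (counts)
value 3: 7 assignments
value 2: 5 assignments
value 1: 3 assignments
value 0: 1 assignment
So 9 of the 25 assignments meet the threshold.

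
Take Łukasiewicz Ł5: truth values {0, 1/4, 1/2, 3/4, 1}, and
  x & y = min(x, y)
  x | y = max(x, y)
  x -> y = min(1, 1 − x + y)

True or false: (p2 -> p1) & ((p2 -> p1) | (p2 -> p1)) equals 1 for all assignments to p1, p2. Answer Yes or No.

Counterexample: take p1 = 0, p2 = 1/4.
p2 -> p1 = 1/4 -> 0 = 3/4
p2 -> p1 = 1/4 -> 0 = 3/4
(p2 -> p1) | (p2 -> p1) = 3/4 | 3/4 = 3/4
(p2 -> p1) & ((p2 -> p1) | (p2 -> p1)) = 3/4 & 3/4 = 3/4
This gives 3/4 ≠ 1.

No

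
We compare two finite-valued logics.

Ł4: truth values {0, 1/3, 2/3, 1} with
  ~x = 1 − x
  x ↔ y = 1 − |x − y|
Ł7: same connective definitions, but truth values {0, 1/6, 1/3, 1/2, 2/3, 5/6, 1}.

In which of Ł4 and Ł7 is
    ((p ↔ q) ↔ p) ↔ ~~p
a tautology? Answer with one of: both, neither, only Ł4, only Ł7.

neither

In Ł4: at p = 0, q = 1/3 the value is 2/3 — not a tautology.
In Ł7: at p = 0, q = 1/6 the value is 5/6 — not a tautology.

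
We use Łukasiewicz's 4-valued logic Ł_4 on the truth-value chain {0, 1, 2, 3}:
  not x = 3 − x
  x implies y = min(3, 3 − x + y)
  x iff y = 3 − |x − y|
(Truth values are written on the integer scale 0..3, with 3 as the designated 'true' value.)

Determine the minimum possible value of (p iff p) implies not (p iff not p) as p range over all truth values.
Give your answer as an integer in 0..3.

1

Take p = 1:
p iff p = 1 iff 1 = 3
not p = not 1 = 2
p iff not p = 1 iff 2 = 2
not (p iff not p) = not 2 = 1
(p iff p) implies not (p iff not p) = 3 implies 1 = 1
No assignment yields a value below 1, so this is the minimum.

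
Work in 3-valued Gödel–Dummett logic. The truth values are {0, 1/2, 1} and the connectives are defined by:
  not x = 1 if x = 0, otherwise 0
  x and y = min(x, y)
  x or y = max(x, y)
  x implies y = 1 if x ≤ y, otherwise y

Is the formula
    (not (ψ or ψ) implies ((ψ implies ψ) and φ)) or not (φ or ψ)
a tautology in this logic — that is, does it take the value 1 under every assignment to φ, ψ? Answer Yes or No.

Counterexample: take φ = 1/2, ψ = 0.
ψ or ψ = 0 or 0 = 0
not (ψ or ψ) = not 0 = 1
ψ implies ψ = 0 implies 0 = 1
(ψ implies ψ) and φ = 1 and 1/2 = 1/2
not (ψ or ψ) implies ((ψ implies ψ) and φ) = 1 implies 1/2 = 1/2
φ or ψ = 1/2 or 0 = 1/2
not (φ or ψ) = not 1/2 = 0
(not (ψ or ψ) implies ((ψ implies ψ) and φ)) or not (φ or ψ) = 1/2 or 0 = 1/2
This gives 1/2 ≠ 1.

No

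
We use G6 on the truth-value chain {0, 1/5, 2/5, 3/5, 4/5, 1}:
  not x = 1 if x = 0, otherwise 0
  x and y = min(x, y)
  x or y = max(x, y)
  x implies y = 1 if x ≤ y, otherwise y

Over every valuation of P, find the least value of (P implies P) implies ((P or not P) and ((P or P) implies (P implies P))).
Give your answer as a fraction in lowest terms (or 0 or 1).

Take P = 1/5:
P implies P = 1/5 implies 1/5 = 1
not P = not 1/5 = 0
P or not P = 1/5 or 0 = 1/5
P or P = 1/5 or 1/5 = 1/5
P implies P = 1/5 implies 1/5 = 1
(P or P) implies (P implies P) = 1/5 implies 1 = 1
(P or not P) and ((P or P) implies (P implies P)) = 1/5 and 1 = 1/5
(P implies P) implies ((P or not P) and ((P or P) implies (P implies P))) = 1 implies 1/5 = 1/5
No assignment yields a value below 1/5, so this is the minimum.

1/5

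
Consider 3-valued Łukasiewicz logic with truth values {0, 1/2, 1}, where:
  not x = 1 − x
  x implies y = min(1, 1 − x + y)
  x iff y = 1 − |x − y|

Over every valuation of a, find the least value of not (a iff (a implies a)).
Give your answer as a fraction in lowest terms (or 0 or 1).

0

Take a = 1:
a implies a = 1 implies 1 = 1
a iff (a implies a) = 1 iff 1 = 1
not (a iff (a implies a)) = not 1 = 0
No assignment yields a value below 0, so this is the minimum.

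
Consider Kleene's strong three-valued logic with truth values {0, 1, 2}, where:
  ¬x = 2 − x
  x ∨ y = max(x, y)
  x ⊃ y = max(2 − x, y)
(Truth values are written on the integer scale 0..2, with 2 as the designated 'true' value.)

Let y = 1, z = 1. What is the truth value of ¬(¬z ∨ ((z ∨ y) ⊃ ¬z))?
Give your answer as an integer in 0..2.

¬z = ¬1 = 1
z ∨ y = 1 ∨ 1 = 1
¬z = ¬1 = 1
(z ∨ y) ⊃ ¬z = 1 ⊃ 1 = 1
¬z ∨ ((z ∨ y) ⊃ ¬z) = 1 ∨ 1 = 1
¬(¬z ∨ ((z ∨ y) ⊃ ¬z)) = ¬1 = 1

1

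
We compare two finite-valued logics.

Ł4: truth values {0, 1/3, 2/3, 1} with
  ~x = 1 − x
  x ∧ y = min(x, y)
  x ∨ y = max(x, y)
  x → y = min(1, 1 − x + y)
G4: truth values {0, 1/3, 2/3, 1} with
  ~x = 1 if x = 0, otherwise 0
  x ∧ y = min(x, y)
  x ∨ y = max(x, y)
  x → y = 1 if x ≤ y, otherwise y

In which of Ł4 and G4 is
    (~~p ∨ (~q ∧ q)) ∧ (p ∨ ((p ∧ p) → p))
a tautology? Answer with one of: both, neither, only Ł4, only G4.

In Ł4: at p = 0, q = 0 the value is 0 — not a tautology.
In G4: at p = 0, q = 0 the value is 0 — not a tautology.

neither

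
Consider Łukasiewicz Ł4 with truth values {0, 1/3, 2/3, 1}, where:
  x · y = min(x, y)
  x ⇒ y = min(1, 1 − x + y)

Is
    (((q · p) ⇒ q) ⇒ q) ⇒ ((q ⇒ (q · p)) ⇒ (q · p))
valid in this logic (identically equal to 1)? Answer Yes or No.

Yes

p = 0, q = 0 ↦ 1
p = 0, q = 1/3 ↦ 1
p = 0, q = 2/3 ↦ 1
p = 0, q = 1 ↦ 1
p = 1/3, q = 0 ↦ 1
p = 1/3, q = 1/3 ↦ 1
p = 1/3, q = 2/3 ↦ 1
p = 1/3, q = 1 ↦ 1
p = 2/3, q = 0 ↦ 1
p = 2/3, q = 1/3 ↦ 1
p = 2/3, q = 2/3 ↦ 1
p = 2/3, q = 1 ↦ 1
p = 1, q = 0 ↦ 1
p = 1, q = 1/3 ↦ 1
p = 1, q = 2/3 ↦ 1
p = 1, q = 1 ↦ 1
Every assignment gives a value ≥ 1.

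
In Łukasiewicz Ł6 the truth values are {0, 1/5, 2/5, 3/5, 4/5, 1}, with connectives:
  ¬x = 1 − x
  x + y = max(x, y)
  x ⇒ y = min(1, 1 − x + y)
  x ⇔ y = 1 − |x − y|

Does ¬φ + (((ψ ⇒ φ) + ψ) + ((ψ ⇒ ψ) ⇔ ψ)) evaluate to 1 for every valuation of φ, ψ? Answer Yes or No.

Counterexample: take φ = 1/5, ψ = 2/5.
¬φ = ¬1/5 = 4/5
ψ ⇒ φ = 2/5 ⇒ 1/5 = 4/5
(ψ ⇒ φ) + ψ = 4/5 + 2/5 = 4/5
ψ ⇒ ψ = 2/5 ⇒ 2/5 = 1
(ψ ⇒ ψ) ⇔ ψ = 1 ⇔ 2/5 = 2/5
((ψ ⇒ φ) + ψ) + ((ψ ⇒ ψ) ⇔ ψ) = 4/5 + 2/5 = 4/5
¬φ + (((ψ ⇒ φ) + ψ) + ((ψ ⇒ ψ) ⇔ ψ)) = 4/5 + 4/5 = 4/5
This gives 4/5 ≠ 1.

No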